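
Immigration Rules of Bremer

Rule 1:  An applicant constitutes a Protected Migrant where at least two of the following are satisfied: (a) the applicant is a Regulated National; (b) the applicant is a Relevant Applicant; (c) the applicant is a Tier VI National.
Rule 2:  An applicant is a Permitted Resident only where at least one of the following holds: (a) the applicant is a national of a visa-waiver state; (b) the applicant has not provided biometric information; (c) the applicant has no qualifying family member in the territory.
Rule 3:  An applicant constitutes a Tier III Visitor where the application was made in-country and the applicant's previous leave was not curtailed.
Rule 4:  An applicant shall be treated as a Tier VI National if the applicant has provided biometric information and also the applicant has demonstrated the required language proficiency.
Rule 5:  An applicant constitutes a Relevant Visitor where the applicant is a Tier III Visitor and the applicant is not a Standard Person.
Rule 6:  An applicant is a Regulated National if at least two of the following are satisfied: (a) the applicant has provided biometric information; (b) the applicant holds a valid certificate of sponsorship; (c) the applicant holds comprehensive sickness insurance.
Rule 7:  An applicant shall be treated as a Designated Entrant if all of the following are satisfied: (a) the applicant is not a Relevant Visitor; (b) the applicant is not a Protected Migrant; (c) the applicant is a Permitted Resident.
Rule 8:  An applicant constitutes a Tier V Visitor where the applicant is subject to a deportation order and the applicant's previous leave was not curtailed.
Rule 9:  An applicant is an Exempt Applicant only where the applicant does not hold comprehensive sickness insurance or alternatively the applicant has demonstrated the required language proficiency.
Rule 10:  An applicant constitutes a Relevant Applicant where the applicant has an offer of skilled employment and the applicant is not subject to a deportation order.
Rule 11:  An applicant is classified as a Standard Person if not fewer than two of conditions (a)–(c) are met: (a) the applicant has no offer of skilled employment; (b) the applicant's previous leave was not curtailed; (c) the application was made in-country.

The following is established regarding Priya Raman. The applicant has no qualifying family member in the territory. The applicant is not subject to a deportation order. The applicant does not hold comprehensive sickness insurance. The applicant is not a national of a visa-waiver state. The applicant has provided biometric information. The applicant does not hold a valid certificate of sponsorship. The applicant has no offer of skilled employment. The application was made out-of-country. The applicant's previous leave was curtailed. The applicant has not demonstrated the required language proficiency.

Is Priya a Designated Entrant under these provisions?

rule 3 — Tier III Visitor: [the application was made in-country? no] AND [the applicant's previous leave was not curtailed? no] → not satisfied.
rule 11 — Standard Person: the applicant has no offer of skilled employment? yes; the applicant's previous leave was not curtailed? no; the application was made in-country? no — 1 of 3 hold (need ≥2) → not satisfied.
rule 5 — Relevant Visitor: [Tier III Visitor (rule 3)? no] AND [not a Standard Person (rule 11)? yes] → not satisfied.
rule 6 — Regulated National: the applicant has provided biometric information? yes; the applicant holds a valid certificate of sponsorship? no; the applicant holds comprehensive sickness insurance? no — 1 of 3 hold (need ≥2) → not satisfied.
rule 10 — Relevant Applicant: [the applicant has an offer of skilled employment? no] AND [the applicant is not subject to a deportation order? yes] → not satisfied.
rule 4 — Tier VI National: [the applicant has provided biometric information? yes] AND [the applicant has demonstrated the required language proficiency? no] → not satisfied.
rule 1 — Protected Migrant: Regulated National (rule 6)? no; Relevant Applicant (rule 10)? no; Tier VI National (rule 4)? no — 0 of 3 hold (need ≥2) → not satisfied.
rule 2 — Permitted Resident: [the applicant is a national of a visa-waiver state? no] OR [the applicant has not provided biometric information? no] OR [the applicant has no qualifying family member in the territory? yes] → satisfied.
rule 7 — Designated Entrant: [not a Relevant Visitor (rule 5)? yes] AND [not a Protected Migrant (rule 1)? yes] AND [Permitted Resident (rule 2)? yes] → satisfied.

Yes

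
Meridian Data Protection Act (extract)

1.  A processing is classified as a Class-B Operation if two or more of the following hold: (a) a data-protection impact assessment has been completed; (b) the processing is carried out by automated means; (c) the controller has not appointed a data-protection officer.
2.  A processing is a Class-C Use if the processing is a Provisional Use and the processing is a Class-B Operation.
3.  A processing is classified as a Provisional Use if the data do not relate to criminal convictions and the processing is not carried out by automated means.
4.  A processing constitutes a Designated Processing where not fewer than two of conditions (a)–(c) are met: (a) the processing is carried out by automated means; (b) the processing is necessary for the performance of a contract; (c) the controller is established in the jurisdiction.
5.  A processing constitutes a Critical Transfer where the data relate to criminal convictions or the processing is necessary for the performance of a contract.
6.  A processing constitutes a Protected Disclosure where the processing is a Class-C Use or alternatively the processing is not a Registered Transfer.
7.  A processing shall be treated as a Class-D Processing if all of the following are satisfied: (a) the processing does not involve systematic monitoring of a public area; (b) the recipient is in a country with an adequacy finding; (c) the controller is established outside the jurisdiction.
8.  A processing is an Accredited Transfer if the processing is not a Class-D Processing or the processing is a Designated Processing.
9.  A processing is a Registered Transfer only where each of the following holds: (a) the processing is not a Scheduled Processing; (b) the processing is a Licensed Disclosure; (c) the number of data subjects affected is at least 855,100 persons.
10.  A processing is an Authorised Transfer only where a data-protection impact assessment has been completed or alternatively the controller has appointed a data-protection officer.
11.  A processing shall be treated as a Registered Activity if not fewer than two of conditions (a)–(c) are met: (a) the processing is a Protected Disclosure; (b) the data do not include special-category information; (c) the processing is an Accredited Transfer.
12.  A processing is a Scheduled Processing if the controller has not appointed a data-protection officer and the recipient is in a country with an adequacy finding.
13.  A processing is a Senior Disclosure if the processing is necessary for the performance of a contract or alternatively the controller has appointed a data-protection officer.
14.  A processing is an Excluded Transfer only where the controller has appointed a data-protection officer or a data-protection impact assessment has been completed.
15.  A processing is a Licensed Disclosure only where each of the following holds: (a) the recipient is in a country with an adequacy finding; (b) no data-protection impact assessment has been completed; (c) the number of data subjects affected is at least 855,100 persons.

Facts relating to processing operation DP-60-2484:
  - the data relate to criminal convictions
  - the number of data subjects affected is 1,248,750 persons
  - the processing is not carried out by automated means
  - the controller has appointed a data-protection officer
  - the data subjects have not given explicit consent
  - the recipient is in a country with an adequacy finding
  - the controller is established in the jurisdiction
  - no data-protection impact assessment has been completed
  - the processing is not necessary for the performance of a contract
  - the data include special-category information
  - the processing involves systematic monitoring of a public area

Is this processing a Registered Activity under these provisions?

Under paragraph 3: the data do not relate to criminal convictions? no; and the processing is not carried out by automated means? yes. So the processing is not a Provisional Use.
Under paragraph 1: a data-protection impact assessment has been completed? no; the processing is carried out by automated means? no; the controller has not appointed a data-protection officer? no — 0 of 3 hold (need ≥2) → not satisfied.
Under paragraph 2: Provisional Use (paragraph 3)? no; and Class-B Operation (paragraph 1)? no. So the processing is not a Class-C Use.
Under paragraph 12: the controller has not appointed a data-protection officer? no; and the recipient is in a country with an adequacy finding? yes. So the processing is not a Scheduled Processing.
Under paragraph 15: the recipient is in a country with an adequacy finding? yes; and no data-protection impact assessment has been completed? yes; and number of data subjects affected: 1,248,750 persons ≥ 855,100 persons? yes. So the processing is a Licensed Disclosure.
Under paragraph 9: not a Scheduled Processing (paragraph 12)? yes; and Licensed Disclosure (paragraph 15)? yes; and number of data subjects affected: 1,248,750 persons ≥ 855,100 persons? yes. So the processing is a Registered Transfer.
Under paragraph 6: Class-C Use (paragraph 2)? no; or not a Registered Transfer (paragraph 9)? no. So the processing is not a Protected Disclosure.
Under paragraph 7: the processing does not involve systematic monitoring of a public area? no; and the recipient is in a country with an adequacy finding? yes; and the controller is established outside the jurisdiction? no. So the processing is not a Class-D Processing.
Under paragraph 4: the processing is carried out by automated means? no; the processing is necessary for the performance of a contract? no; the controller is established in the jurisdiction? yes — 1 of 3 hold (need ≥2) → not satisfied.
Under paragraph 8: not a Class-D Processing (paragraph 7)? yes; or Designated Processing (paragraph 4)? no. So the processing is an Accredited Transfer.
Under paragraph 11: Protected Disclosure (paragraph 6)? no; the data do not include special-category information? no; Accredited Transfer (paragraph 8)? yes — 1 of 3 hold (need ≥2) → not satisfied.

No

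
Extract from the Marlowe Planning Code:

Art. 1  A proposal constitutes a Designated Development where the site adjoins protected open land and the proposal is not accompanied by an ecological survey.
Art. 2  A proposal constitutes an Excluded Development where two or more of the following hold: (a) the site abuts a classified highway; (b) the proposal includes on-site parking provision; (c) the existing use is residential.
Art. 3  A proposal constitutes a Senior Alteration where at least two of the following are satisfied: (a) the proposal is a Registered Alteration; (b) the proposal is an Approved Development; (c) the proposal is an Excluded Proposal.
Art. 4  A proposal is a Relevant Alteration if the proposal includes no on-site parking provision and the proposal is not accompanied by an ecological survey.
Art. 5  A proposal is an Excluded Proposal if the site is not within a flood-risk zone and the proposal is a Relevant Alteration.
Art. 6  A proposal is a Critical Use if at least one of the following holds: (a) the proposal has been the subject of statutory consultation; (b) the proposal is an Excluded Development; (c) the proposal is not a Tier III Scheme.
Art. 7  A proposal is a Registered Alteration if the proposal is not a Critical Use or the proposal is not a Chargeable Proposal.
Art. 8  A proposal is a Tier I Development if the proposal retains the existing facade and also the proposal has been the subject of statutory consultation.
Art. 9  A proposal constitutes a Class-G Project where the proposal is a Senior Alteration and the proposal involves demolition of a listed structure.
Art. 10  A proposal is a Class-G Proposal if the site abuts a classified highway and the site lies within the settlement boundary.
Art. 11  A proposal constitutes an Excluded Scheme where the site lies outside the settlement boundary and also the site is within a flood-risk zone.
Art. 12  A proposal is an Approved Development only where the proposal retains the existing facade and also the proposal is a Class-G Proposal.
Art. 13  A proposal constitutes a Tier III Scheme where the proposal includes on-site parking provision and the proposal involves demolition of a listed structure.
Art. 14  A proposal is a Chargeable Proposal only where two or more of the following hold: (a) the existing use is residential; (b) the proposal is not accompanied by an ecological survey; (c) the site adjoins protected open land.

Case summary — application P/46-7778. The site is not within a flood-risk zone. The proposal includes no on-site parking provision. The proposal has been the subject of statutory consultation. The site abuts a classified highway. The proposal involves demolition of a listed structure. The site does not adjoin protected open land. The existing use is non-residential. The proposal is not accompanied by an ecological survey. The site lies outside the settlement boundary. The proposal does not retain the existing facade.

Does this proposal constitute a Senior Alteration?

Yes

article 2 — Excluded Development: the site abuts a classified highway? yes; the proposal includes on-site parking provision? no; the existing use is residential? no — 1 of 3 hold (need ≥2) → not satisfied.
article 13 — Tier III Scheme: [the proposal includes on-site parking provision? no] AND [the proposal involves demolition of a listed structure? yes] → not satisfied.
article 6 — Critical Use: [the proposal has been the subject of statutory consultation? yes] OR [Excluded Development (article 2)? no] OR [not a Tier III Scheme (article 13)? yes] → satisfied.
article 14 — Chargeable Proposal: the existing use is residential? no; the proposal is not accompanied by an ecological survey? yes; the site adjoins protected open land? no — 1 of 3 hold (need ≥2) → not satisfied.
article 7 — Registered Alteration: [not a Critical Use (article 6)? no] OR [not a Chargeable Proposal (article 14)? yes] → satisfied.
article 10 — Class-G Proposal: [the site abuts a classified highway? yes] AND [the site lies within the settlement boundary? no] → not satisfied.
article 12 — Approved Development: [the proposal retains the existing facade? no] AND [Class-G Proposal (article 10)? no] → not satisfied.
article 4 — Relevant Alteration: [the proposal includes no on-site parking provision? yes] AND [the proposal is not accompanied by an ecological survey? yes] → satisfied.
article 5 — Excluded Proposal: [the site is not within a flood-risk zone? yes] AND [Relevant Alteration (article 4)? yes] → satisfied.
article 3 — Senior Alteration: Registered Alteration (article 7)? yes; Approved Development (article 12)? no; Excluded Proposal (article 5)? yes — 2 of 3 hold (need ≥2) → satisfied.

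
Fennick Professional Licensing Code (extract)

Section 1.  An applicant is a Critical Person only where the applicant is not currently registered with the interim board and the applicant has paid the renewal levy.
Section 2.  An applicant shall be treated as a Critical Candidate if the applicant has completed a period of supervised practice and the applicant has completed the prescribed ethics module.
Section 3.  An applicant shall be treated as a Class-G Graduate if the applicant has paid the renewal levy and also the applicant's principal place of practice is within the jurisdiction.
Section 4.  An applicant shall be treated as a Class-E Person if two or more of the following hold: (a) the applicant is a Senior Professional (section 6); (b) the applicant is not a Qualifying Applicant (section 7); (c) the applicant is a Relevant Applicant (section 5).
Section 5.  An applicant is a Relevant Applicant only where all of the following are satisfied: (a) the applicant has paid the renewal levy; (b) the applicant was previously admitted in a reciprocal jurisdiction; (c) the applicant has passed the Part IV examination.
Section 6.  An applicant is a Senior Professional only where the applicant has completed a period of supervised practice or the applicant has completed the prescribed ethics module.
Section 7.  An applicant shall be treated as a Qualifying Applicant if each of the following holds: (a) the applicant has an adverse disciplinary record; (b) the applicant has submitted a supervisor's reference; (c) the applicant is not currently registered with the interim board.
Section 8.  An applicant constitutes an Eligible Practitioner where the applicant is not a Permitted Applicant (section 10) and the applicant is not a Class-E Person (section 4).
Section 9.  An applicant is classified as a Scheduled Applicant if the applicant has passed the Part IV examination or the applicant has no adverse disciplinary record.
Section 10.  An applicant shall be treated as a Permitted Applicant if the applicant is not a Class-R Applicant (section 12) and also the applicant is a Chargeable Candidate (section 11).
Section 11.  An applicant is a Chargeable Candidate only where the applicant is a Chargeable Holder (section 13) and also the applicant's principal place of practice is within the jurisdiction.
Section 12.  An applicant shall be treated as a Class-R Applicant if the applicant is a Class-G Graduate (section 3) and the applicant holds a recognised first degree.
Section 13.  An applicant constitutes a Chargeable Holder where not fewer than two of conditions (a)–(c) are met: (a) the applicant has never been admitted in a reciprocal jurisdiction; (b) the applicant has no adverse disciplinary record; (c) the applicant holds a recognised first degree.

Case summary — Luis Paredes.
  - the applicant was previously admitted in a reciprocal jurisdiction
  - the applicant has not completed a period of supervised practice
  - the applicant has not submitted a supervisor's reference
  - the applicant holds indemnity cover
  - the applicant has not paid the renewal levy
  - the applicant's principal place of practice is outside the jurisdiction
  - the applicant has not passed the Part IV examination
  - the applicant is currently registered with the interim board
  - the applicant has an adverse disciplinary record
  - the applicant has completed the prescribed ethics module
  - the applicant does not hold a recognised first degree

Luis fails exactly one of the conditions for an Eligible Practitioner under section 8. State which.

Class-E Person

Under section 3: the applicant has paid the renewal levy? no; and the applicant's principal place of practice is within the jurisdiction? no. So the applicant is not a Class-G Graduate.
Under section 12: Class-G Graduate (section 3)? no; and the applicant holds a recognised first degree? no. So the applicant is not a Class-R Applicant.
Under section 13: the applicant has never been admitted in a reciprocal jurisdiction? no; the applicant has no adverse disciplinary record? no; the applicant holds a recognised first degree? no — 0 of 3 hold (need ≥2) → not satisfied.
Under section 11: Chargeable Holder (section 13)? no; and the applicant's principal place of practice is within the jurisdiction? no. So the applicant is not a Chargeable Candidate.
Under section 10: not a Class-R Applicant (section 12)? yes; and Chargeable Candidate (section 11)? no. So the applicant is not a Permitted Applicant.
Under section 6: the applicant has completed a period of supervised practice? no; or the applicant has completed the prescribed ethics module? yes. So the applicant is a Senior Professional.
Under section 7: the applicant has an adverse disciplinary record? yes; and the applicant has submitted a supervisor's reference? no; and the applicant is not currently registered with the interim board? no. So the applicant is not a Qualifying Applicant.
Under section 5: the applicant has paid the renewal levy? no; and the applicant was previously admitted in a reciprocal jurisdiction? yes; and the applicant has passed the Part IV examination? no. So the applicant is not a Relevant Applicant.
Under section 4: Senior Professional (section 6)? yes; not a Qualifying Applicant (section 7)? yes; Relevant Applicant (section 5)? no — 2 of 3 hold (need ≥2) → satisfied.
Under section 8: not a Permitted Applicant (section 10)? yes; and not a Class-E Person (section 4)? no. So the applicant is not an Eligible Practitioner.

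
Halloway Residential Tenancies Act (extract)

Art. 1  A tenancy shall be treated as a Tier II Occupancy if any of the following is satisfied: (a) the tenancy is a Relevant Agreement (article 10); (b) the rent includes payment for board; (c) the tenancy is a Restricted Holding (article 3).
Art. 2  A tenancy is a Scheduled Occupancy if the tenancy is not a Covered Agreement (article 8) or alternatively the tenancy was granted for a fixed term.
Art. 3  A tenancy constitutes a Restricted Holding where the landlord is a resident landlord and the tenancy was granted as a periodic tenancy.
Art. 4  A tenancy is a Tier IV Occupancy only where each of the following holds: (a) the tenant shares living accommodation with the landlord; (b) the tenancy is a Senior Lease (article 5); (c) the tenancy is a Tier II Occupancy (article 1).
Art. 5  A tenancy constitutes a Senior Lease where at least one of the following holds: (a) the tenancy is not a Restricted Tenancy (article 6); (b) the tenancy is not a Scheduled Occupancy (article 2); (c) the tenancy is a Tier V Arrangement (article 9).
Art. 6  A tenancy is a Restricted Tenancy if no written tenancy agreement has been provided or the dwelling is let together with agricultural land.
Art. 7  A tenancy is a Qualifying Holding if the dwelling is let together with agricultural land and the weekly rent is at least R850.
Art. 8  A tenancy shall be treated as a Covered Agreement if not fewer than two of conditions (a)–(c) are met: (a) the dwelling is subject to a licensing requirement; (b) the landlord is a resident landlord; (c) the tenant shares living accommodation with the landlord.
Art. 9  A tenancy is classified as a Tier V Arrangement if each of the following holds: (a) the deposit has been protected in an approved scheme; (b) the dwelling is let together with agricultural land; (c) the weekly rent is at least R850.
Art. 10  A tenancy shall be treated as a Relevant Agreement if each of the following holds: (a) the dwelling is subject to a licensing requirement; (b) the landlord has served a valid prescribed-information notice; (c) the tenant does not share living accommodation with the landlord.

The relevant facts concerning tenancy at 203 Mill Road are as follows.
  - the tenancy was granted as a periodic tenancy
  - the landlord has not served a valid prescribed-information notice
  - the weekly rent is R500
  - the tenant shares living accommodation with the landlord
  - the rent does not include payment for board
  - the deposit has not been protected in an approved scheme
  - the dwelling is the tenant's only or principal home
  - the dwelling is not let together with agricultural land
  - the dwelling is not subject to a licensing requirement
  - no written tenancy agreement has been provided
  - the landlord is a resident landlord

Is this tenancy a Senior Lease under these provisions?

Under article 6: no written tenancy agreement has been provided? yes; or the dwelling is let together with agricultural land? no. So the tenancy is a Restricted Tenancy.
Under article 8: the dwelling is subject to a licensing requirement? no; the landlord is a resident landlord? yes; the tenant shares living accommodation with the landlord? yes — 2 of 3 hold (need ≥2) → satisfied.
Under article 2: not a Covered Agreement (article 8)? no; or the tenancy was granted for a fixed term? no. So the tenancy is not a Scheduled Occupancy.
Under article 9: the deposit has been protected in an approved scheme? no; and the dwelling is let together with agricultural land? no; and weekly rent: R500 ≥ R850? no. So the tenancy is not a Tier V Arrangement.
Under article 5: not a Restricted Tenancy (article 6)? no; or not a Scheduled Occupancy (article 2)? yes; or Tier V Arrangement (article 9)? no. So the tenancy is a Senior Lease.

Yes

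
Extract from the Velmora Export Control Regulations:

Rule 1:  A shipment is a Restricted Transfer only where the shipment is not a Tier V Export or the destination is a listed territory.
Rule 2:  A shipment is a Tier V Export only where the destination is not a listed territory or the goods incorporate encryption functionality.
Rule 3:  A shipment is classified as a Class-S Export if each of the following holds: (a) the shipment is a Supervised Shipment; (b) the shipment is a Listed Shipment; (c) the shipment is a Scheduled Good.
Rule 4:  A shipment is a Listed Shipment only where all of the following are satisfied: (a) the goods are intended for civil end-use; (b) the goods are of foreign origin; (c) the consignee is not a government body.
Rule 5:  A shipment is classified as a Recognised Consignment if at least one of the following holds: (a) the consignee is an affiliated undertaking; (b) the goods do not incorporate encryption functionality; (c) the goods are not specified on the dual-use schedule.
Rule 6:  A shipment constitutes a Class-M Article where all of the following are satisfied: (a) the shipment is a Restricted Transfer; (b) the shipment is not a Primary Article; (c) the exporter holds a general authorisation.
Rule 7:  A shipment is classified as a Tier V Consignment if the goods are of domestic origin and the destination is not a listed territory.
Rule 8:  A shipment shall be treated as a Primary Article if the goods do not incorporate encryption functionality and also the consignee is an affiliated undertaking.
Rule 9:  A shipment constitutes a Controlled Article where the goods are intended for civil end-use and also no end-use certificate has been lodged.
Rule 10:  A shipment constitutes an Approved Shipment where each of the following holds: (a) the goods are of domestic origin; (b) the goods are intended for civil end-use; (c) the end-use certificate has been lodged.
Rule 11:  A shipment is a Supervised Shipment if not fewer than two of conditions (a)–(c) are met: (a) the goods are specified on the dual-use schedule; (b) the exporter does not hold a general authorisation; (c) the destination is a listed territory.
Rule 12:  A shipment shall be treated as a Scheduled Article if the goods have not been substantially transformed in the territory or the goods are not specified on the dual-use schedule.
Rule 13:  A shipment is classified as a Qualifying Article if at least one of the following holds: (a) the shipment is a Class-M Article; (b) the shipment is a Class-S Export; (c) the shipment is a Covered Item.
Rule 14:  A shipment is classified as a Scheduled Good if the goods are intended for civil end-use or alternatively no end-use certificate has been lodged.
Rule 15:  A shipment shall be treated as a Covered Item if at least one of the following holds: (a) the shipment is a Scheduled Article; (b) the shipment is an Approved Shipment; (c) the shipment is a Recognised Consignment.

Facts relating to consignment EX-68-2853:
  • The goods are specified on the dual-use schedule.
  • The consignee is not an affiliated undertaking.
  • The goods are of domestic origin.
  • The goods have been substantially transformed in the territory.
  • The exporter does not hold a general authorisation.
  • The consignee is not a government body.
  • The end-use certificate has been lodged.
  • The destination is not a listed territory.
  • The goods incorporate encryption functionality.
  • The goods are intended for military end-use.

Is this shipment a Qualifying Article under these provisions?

No

rule 2 — Tier V Export: [the destination is not a listed territory? yes] OR [the goods incorporate encryption functionality? yes] → satisfied.
rule 1 — Restricted Transfer: [not a Tier V Export (rule 2)? no] OR [the destination is a listed territory? no] → not satisfied.
rule 8 — Primary Article: [the goods do not incorporate encryption functionality? no] AND [the consignee is an affiliated undertaking? no] → not satisfied.
rule 6 — Class-M Article: [Restricted Transfer (rule 1)? no] AND [not a Primary Article (rule 8)? yes] AND [the exporter holds a general authorisation? no] → not satisfied.
rule 11 — Supervised Shipment: the goods are specified on the dual-use schedule? yes; the exporter does not hold a general authorisation? yes; the destination is a listed territory? no — 2 of 3 hold (need ≥2) → satisfied.
rule 4 — Listed Shipment: [the goods are intended for civil end-use? no] AND [the goods are of foreign origin? no] AND [the consignee is not a government body? yes] → not satisfied.
rule 14 — Scheduled Good: [the goods are intended for civil end-use? no] OR [no end-use certificate has been lodged? no] → not satisfied.
rule 3 — Class-S Export: [Supervised Shipment (rule 11)? yes] AND [Listed Shipment (rule 4)? no] AND [Scheduled Good (rule 14)? no] → not satisfied.
rule 12 — Scheduled Article: [the goods have not been substantially transformed in the territory? no] OR [the goods are not specified on the dual-use schedule? no] → not satisfied.
rule 10 — Approved Shipment: [the goods are of domestic origin? yes] AND [the goods are intended for civil end-use? no] AND [the end-use certificate has been lodged? yes] → not satisfied.
rule 5 — Recognised Consignment: [the consignee is an affiliated undertaking? no] OR [the goods do not incorporate encryption functionality? no] OR [the goods are not specified on the dual-use schedule? no] → not satisfied.
rule 15 — Covered Item: [Scheduled Article (rule 12)? no] OR [Approved Shipment (rule 10)? no] OR [Recognised Consignment (rule 5)? no] → not satisfied.
rule 13 — Qualifying Article: [Class-M Article (rule 6)? no] OR [Class-S Export (rule 3)? no] OR [Covered Item (rule 15)? no] → not satisfied.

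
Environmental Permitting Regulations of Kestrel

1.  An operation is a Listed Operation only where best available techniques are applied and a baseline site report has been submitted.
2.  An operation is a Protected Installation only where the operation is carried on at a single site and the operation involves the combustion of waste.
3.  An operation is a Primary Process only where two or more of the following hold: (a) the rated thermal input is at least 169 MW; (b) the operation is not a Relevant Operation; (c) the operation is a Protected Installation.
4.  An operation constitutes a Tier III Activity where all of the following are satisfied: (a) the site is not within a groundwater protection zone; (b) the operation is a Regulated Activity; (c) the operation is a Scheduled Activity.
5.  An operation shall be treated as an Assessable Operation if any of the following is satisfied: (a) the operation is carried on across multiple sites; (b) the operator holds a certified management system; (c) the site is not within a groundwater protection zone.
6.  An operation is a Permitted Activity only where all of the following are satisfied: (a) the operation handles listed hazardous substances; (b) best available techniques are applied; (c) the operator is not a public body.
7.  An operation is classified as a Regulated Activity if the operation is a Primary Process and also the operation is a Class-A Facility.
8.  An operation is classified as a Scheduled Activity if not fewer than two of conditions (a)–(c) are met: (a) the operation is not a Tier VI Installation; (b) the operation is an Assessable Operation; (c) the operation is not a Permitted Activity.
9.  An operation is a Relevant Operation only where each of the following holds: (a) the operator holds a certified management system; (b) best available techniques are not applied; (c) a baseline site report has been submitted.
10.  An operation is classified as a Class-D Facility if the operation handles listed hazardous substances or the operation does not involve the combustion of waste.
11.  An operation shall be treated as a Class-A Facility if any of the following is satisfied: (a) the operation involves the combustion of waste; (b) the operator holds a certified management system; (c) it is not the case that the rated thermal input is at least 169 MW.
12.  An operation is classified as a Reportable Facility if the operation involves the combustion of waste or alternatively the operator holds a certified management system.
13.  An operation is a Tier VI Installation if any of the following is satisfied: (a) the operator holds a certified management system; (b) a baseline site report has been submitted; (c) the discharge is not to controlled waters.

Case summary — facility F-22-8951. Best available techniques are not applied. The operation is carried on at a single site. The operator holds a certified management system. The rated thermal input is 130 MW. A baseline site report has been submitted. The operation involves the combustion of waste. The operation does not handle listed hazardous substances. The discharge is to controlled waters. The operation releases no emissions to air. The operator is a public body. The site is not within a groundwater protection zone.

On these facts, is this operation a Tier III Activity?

paragraph 9 — Relevant Operation: [the operator holds a certified management system? yes] AND [best available techniques are not applied? yes] AND [a baseline site report has been submitted? yes] → satisfied.
paragraph 2 — Protected Installation: [the operation is carried on at a single site? yes] AND [the operation involves the combustion of waste? yes] → satisfied.
paragraph 3 — Primary Process: rated thermal input: 130 MW ≥ 169 MW? no; not a Relevant Operation (paragraph 9)? no; Protected Installation (paragraph 2)? yes — 1 of 3 hold (need ≥2) → not satisfied.
paragraph 11 — Class-A Facility: [the operation involves the combustion of waste? yes] OR [the operator holds a certified management system? yes] OR [rated thermal input: 130 MW ≥ 169 MW? no, so negated condition yes] → satisfied.
paragraph 7 — Regulated Activity: [Primary Process (paragraph 3)? no] AND [Class-A Facility (paragraph 11)? yes] → not satisfied.
paragraph 13 — Tier VI Installation: [the operator holds a certified management system? yes] OR [a baseline site report has been submitted? yes] OR [the discharge is not to controlled waters? no] → satisfied.
paragraph 5 — Assessable Operation: [the operation is carried on across multiple sites? no] OR [the operator holds a certified management system? yes] OR [the site is not within a groundwater protection zone? yes] → satisfied.
paragraph 6 — Permitted Activity: [the operation handles listed hazardous substances? no] AND [best available techniques are applied? no] AND [the operator is not a public body? no] → not satisfied.
paragraph 8 — Scheduled Activity: not a Tier VI Installation (paragraph 13)? no; Assessable Operation (paragraph 5)? yes; not a Permitted Activity (paragraph 6)? yes — 2 of 3 hold (need ≥2) → satisfied.
paragraph 4 — Tier III Activity: [the site is not within a groundwater protection zone? yes] AND [Regulated Activity (paragraph 7)? no] AND [Scheduled Activity (paragraph 8)? yes] → not satisfied.

No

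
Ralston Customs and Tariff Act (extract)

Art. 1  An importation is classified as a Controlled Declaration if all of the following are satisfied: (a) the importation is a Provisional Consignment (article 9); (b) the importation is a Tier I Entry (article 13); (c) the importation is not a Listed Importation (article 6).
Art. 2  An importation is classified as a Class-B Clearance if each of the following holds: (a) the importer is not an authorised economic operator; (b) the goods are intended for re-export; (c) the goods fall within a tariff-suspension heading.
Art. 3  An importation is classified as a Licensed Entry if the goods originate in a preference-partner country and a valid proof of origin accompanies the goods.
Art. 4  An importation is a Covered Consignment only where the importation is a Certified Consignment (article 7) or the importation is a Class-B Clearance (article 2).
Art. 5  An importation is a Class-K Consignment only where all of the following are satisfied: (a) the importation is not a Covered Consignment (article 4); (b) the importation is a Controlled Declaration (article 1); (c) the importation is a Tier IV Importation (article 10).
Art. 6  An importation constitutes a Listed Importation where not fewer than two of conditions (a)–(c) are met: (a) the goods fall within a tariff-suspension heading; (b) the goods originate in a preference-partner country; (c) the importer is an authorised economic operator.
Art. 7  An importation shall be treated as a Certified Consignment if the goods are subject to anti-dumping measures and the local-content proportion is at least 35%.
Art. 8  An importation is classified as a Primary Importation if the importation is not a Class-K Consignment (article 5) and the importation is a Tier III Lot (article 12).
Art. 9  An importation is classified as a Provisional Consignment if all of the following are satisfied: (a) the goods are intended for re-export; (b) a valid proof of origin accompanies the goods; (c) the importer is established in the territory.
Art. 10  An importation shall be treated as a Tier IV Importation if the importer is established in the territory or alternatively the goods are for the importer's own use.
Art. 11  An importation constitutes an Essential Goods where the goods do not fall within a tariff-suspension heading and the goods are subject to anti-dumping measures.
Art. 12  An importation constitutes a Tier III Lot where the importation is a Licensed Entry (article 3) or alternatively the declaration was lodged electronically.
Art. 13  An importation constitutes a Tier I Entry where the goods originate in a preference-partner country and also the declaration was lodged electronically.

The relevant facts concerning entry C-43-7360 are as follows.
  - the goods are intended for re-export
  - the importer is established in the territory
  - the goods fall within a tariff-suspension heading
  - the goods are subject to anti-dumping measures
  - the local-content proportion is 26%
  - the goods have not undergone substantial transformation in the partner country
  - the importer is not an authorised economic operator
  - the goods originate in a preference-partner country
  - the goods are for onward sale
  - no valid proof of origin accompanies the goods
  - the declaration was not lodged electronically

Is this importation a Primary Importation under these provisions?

No

Under article 7: the goods are subject to anti-dumping measures? yes; and local-content proportion: 26% ≥ 35%? no. So the importation is not a Certified Consignment.
Under article 2: the importer is not an authorised economic operator? yes; and the goods are intended for re-export? yes; and the goods fall within a tariff-suspension heading? yes. So the importation is a Class-B Clearance.
Under article 4: Certified Consignment (article 7)? no; or Class-B Clearance (article 2)? yes. So the importation is a Covered Consignment.
Under article 9: the goods are intended for re-export? yes; and a valid proof of origin accompanies the goods? no; and the importer is established in the territory? yes. So the importation is not a Provisional Consignment.
Under article 13: the goods originate in a preference-partner country? yes; and the declaration was lodged electronically? no. So the importation is not a Tier I Entry.
Under article 6: the goods fall within a tariff-suspension heading? yes; the goods originate in a preference-partner country? yes; the importer is an authorised economic operator? no — 2 of 3 hold (need ≥2) → satisfied.
Under article 1: Provisional Consignment (article 9)? no; and Tier I Entry (article 13)? no; and not a Listed Importation (article 6)? no. So the importation is not a Controlled Declaration.
Under article 10: the importer is established in the territory? yes; or the goods are for the importer's own use? no. So the importation is a Tier IV Importation.
Under article 5: not a Covered Consignment (article 4)? no; and Controlled Declaration (article 1)? no; and Tier IV Importation (article 10)? yes. So the importation is not a Class-K Consignment.
Under article 3: the goods originate in a preference-partner country? yes; and a valid proof of origin accompanies the goods? no. So the importation is not a Licensed Entry.
Under article 12: Licensed Entry (article 3)? no; or the declaration was lodged electronically? no. So the importation is not a Tier III Lot.
Under article 8: not a Class-K Consignment (article 5)? yes; and Tier III Lot (article 12)? no. So the importation is not a Primary Importation.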